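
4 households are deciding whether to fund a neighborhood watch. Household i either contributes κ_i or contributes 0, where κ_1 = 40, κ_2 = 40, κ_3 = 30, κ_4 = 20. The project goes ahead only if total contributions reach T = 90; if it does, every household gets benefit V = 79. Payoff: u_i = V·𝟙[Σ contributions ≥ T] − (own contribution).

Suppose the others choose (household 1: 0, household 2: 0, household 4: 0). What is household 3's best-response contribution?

0

Others' total = 0. Even contributing 30 gives 30 < 90: no benefit either way.
Best response: 0.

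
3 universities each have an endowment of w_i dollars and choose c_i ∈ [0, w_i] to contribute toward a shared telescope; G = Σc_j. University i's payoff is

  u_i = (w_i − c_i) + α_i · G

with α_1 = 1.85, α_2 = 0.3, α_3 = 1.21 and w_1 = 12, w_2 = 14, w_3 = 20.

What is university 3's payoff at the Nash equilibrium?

38.72

∂u_i/∂c_i = α_i − 1, so university i contributes w_i if α_i > 1, else 0.
α_i > 1 for i ∈ {1, 3}; NE contributions (12, 0, 20), G = 32.
u_3 = (20 − 20) + 1.21·32 = 38.72.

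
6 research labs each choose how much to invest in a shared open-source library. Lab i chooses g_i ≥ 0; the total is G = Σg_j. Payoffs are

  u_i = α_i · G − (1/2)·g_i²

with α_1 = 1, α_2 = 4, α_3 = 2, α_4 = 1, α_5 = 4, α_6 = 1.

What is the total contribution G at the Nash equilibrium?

13

Lab i's FOC: ∂u_i/∂g_i = α_i − g_i = 0, so g_i* = α_i.
NE contributions = (1, 4, 2, 1, 4, 1); G = 13.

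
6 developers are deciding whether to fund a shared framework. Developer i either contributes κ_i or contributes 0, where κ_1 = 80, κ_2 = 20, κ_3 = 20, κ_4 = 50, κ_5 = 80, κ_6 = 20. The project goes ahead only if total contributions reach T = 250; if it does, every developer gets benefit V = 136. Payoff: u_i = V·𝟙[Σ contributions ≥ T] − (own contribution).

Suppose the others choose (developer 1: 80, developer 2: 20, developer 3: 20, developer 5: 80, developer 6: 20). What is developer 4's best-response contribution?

50

Others' total = 220. Contributing 50 brings total to 270 ≥ 250: gain V − κ_4 = 86.
Best response: 50.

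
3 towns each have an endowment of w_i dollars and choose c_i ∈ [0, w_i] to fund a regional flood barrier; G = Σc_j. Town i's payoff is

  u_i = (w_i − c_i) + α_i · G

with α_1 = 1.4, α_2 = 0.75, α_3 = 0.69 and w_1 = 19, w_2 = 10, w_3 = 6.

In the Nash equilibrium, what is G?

19

∂u_i/∂c_i = α_i − 1, so town i contributes w_i if α_i > 1, else 0.
α_i > 1 for i ∈ {1}; NE contributions (19, 0, 0), G = 19.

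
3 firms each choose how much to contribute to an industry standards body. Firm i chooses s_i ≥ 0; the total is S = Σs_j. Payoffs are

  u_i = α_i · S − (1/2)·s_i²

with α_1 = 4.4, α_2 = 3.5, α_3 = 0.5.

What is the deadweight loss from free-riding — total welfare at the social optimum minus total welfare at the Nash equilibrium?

Firm i's FOC: ∂u_i/∂s_i = α_i − s_i = 0, so s_i* = α_i.
NE contributions = (4.4, 3.5, 0.5); S = 8.4.
W^NE = (Σα)·S − ½Σα_i² = 8.4² − ½·31.86 = 54.63.
Planner sets s_i = Σα_j = 8.4 for every i, so S^SO = 3·8.4 = 25.2.
W^SO = (Σα)·S^SO − ½·3·(Σα)² = (3/2)·8.4² = 105.84.
Deadweight loss = W^SO − W^NE = 51.21.

51.21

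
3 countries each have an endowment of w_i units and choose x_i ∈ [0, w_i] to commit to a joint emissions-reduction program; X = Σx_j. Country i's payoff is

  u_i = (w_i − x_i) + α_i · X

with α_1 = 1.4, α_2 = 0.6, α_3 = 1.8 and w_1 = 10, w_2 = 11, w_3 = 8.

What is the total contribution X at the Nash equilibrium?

∂u_i/∂x_i = α_i − 1, so country i contributes w_i if α_i > 1, else 0.
α_i > 1 for i ∈ {1, 3}; NE contributions (10, 0, 8), X = 18.

18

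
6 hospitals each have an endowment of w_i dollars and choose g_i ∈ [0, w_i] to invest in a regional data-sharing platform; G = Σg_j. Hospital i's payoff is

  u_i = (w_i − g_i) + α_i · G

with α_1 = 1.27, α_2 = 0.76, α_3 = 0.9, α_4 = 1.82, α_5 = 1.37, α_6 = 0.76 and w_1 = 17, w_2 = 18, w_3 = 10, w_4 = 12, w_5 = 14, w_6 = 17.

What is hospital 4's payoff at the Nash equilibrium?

∂u_i/∂g_i = α_i − 1, so hospital i contributes w_i if α_i > 1, else 0.
α_i > 1 for i ∈ {1, 4, 5}; NE contributions (17, 0, 0, 12, 14, 0), G = 43.
u_4 = (12 − 12) + 1.82·43 = 78.26.

78.26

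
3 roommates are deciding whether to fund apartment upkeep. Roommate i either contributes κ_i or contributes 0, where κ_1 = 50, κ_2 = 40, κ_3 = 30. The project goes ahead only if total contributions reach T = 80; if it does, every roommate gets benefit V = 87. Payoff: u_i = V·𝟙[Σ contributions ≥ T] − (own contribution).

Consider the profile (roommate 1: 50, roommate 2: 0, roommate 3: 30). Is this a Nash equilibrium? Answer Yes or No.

Yes

Total = 80 ≥ 80: provided.
Roommate 1 (pledges 50, payoff 37): dropping to 0 → total 30, payoff 0. No gain.
Roommate 2 (pledges 0, payoff 87): pledging 40 → total 120, payoff 47. No gain.
Roommate 3 (pledges 30, payoff 57): dropping to 0 → total 50, payoff 0. No gain.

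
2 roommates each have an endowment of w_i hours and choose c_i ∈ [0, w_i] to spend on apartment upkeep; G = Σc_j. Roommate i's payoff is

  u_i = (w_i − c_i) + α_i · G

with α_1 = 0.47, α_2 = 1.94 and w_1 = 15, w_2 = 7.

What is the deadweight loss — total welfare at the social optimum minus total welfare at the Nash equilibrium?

21.15

∂u_i/∂c_i = α_i − 1, so roommate i contributes w_i if α_i > 1, else 0.
α_i > 1 for i ∈ {2}; NE contributions (0, 7), G = 7.
W^NE = Σw_i − G^NE + (Σα_i)·G^NE = 22 + 1.41·7 = 31.87.
Planner: ∂(Σu_j)/∂c_i = Σα_j − 1 = 1.41 > 0, so everyone contributes w_i; G^SO = 22, W^SO = 22 + 1.41·22 = 53.02.
Deadweight loss = 21.15.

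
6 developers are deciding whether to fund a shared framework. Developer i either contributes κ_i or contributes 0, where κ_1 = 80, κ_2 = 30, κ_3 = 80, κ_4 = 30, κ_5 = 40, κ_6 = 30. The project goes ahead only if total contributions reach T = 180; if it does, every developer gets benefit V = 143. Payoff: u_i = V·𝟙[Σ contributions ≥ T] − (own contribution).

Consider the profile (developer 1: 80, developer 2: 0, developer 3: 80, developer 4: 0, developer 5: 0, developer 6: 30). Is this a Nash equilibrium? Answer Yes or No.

Yes

Total = 190 ≥ 180: provided.
Developer 1 (pledges 80, payoff 63): dropping to 0 → total 110, payoff 0. No gain.
Developer 2 (pledges 0, payoff 143): pledging 30 → total 220, payoff 113. No gain.
Developer 3 (pledges 80, payoff 63): dropping to 0 → total 110, payoff 0. No gain.
Developer 4 (pledges 0, payoff 143): pledging 30 → total 220, payoff 113. No gain.
Developer 5 (pledges 0, payoff 143): pledging 40 → total 230, payoff 103. No gain.
Developer 6 (pledges 30, payoff 113): dropping to 0 → total 160, payoff 0. No gain.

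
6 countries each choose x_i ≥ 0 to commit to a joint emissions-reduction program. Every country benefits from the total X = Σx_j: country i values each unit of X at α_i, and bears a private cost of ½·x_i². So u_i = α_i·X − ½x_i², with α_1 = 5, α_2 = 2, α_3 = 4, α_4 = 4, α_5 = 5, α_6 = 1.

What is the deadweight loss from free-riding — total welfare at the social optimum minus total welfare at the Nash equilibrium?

Country i's FOC: ∂u_i/∂x_i = α_i − x_i = 0, so x_i* = α_i.
NE contributions = (5, 2, 4, 4, 5, 1); X = 21.
W^NE = (Σα)·X − ½Σα_i² = 21² − ½·87 = 397.5.
Planner sets x_i = Σα_j = 21 for every i, so X^SO = 6·21 = 126.
W^SO = (Σα)·X^SO − ½·6·(Σα)² = (6/2)·21² = 1323.
Deadweight loss = W^SO − W^NE = 925.5.

925.5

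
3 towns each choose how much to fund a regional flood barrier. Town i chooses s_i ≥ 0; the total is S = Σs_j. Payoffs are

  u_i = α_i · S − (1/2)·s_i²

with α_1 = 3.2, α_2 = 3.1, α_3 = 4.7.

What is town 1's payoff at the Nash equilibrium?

Town i's FOC: ∂u_i/∂s_i = α_i − s_i = 0, so s_i* = α_i.
NE contributions = (3.2, 3.1, 4.7); S = 11.
u_1 = α_1·S − ½·(s_1)² = 3.2·11 − ½·3.2² = 30.08.

30.08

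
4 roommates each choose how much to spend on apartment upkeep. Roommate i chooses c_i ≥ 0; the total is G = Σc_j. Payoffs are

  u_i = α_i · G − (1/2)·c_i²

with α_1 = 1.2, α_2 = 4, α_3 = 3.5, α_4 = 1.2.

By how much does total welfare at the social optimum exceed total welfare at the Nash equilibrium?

Roommate i's FOC: ∂u_i/∂c_i = α_i − c_i = 0, so c_i* = α_i.
NE contributions = (1.2, 4, 3.5, 1.2); G = 9.9.
W^NE = (Σα)·G − ½Σα_i² = 9.9² − ½·31.13 = 82.445.
Planner sets c_i = Σα_j = 9.9 for every i, so G^SO = 4·9.9 = 39.6.
W^SO = (Σα)·G^SO − ½·4·(Σα)² = (4/2)·9.9² = 196.02.
Deadweight loss = W^SO − W^NE = 113.575.

113.575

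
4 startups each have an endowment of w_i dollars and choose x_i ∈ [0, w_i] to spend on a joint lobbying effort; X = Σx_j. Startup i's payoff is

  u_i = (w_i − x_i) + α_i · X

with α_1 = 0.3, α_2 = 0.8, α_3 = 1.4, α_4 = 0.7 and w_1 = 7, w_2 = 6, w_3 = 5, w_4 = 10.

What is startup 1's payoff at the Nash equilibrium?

∂u_i/∂x_i = α_i − 1, so startup i contributes w_i if α_i > 1, else 0.
α_i > 1 for i ∈ {3}; NE contributions (0, 0, 5, 0), X = 5.
u_1 = (7 − 0) + 0.3·5 = 8.5.

8.5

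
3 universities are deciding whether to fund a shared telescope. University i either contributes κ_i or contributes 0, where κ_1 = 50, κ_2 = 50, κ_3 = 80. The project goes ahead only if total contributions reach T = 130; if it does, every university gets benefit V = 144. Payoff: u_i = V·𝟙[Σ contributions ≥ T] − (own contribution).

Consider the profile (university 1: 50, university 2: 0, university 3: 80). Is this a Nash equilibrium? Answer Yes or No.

Yes

Total = 130 ≥ 130: provided.
University 1 (pledges 50, payoff 94): dropping to 0 → total 80, payoff 0. No gain.
University 2 (pledges 0, payoff 144): pledging 50 → total 180, payoff 94. No gain.
University 3 (pledges 80, payoff 64): dropping to 0 → total 50, payoff 0. No gain.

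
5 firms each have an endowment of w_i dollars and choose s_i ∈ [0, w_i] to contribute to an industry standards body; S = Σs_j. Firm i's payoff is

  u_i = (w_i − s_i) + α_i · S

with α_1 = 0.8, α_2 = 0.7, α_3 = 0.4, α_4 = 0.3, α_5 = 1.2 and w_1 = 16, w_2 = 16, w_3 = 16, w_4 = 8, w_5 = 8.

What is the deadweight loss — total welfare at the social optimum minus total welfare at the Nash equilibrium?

134.4

∂u_i/∂s_i = α_i − 1, so firm i contributes w_i if α_i > 1, else 0.
α_i > 1 for i ∈ {5}; NE contributions (0, 0, 0, 0, 8), S = 8.
W^NE = Σw_i − S^NE + (Σα_i)·S^NE = 64 + 2.4·8 = 83.2.
Planner: ∂(Σu_j)/∂s_i = Σα_j − 1 = 2.4 > 0, so everyone contributes w_i; S^SO = 64, W^SO = 64 + 2.4·64 = 217.6.
Deadweight loss = 134.4.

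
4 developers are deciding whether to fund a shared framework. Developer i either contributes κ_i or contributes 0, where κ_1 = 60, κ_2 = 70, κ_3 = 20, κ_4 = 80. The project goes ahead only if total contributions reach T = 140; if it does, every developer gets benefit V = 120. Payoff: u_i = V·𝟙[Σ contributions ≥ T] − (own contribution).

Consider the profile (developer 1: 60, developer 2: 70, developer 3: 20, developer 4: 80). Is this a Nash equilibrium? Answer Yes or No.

No

Total = 230 ≥ 140: provided.
Developer 1 (pledges 60, payoff 60): dropping to 0 → total 170, payoff 120. Profitable deviation.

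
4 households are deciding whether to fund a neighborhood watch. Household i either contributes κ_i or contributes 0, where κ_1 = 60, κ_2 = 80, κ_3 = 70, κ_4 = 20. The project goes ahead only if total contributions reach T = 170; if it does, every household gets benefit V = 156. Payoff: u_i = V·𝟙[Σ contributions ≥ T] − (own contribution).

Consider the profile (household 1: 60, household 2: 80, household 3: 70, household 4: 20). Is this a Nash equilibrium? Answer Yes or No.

No

Total = 230 ≥ 170: provided.
Household 1 (pledges 60, payoff 96): dropping to 0 → total 170, payoff 156. Profitable deviation.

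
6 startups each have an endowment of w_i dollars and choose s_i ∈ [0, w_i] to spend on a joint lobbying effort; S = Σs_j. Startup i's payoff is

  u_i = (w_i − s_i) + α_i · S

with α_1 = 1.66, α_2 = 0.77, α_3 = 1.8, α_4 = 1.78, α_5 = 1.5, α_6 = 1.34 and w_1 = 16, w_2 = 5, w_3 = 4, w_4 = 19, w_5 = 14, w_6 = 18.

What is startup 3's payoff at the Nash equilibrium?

∂u_i/∂s_i = α_i − 1, so startup i contributes w_i if α_i > 1, else 0.
α_i > 1 for i ∈ {1, 3, 4, 5, 6}; NE contributions (16, 0, 4, 19, 14, 18), S = 71.
u_3 = (4 − 4) + 1.8·71 = 127.8.

127.8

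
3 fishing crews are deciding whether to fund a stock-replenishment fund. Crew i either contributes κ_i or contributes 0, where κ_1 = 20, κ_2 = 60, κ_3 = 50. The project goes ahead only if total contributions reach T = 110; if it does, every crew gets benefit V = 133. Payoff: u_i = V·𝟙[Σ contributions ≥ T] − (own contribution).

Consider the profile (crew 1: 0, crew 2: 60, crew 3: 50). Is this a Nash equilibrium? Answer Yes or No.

Yes

Total = 110 ≥ 110: provided.
Crew 1 (pledges 0, payoff 133): pledging 20 → total 130, payoff 113. No gain.
Crew 2 (pledges 60, payoff 73): dropping to 0 → total 50, payoff 0. No gain.
Crew 3 (pledges 50, payoff 83): dropping to 0 → total 60, payoff 0. No gain.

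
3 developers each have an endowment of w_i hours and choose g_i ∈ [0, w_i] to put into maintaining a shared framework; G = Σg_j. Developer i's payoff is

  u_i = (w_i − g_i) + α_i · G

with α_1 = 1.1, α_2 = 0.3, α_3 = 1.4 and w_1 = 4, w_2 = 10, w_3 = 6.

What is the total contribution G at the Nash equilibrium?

∂u_i/∂g_i = α_i − 1, so developer i contributes w_i if α_i > 1, else 0.
α_i > 1 for i ∈ {1, 3}; NE contributions (4, 0, 6), G = 10.

10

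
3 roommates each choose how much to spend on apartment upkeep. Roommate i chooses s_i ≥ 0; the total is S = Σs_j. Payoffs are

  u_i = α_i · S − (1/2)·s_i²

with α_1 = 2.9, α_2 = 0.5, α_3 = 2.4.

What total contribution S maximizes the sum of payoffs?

17.4

Planner FOC: ∂(Σu_j)/∂s_i = (Σα_j) − s_i = 0, so s_i^SO = Σα_j = 5.8 for every i; S^SO = 17.4.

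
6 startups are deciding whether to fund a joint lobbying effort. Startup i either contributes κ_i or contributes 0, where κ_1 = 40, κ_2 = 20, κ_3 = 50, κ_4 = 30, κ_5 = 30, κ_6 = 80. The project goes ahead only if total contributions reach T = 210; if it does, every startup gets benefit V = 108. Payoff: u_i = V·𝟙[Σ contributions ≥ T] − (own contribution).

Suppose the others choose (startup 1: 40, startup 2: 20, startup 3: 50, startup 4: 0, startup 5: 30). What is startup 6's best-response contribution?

80

Others' total = 140. Contributing 80 brings total to 220 ≥ 210: gain V − κ_6 = 28.
Best response: 80.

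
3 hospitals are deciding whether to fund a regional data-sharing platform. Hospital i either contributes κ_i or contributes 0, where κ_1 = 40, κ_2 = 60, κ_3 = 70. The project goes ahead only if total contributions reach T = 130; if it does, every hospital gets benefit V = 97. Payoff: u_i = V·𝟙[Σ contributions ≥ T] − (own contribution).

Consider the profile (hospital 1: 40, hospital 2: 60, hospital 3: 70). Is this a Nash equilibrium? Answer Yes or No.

No

Total = 170 ≥ 130: provided.
Hospital 1 (pledges 40, payoff 57): dropping to 0 → total 130, payoff 97. Profitable deviation.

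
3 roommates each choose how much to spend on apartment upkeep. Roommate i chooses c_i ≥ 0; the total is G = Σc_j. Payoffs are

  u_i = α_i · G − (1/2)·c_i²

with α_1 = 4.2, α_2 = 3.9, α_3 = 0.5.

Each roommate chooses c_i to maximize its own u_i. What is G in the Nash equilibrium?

8.6

Roommate i's FOC: ∂u_i/∂c_i = α_i − c_i = 0, so c_i* = α_i.
NE contributions = (4.2, 3.9, 0.5); G = 8.6.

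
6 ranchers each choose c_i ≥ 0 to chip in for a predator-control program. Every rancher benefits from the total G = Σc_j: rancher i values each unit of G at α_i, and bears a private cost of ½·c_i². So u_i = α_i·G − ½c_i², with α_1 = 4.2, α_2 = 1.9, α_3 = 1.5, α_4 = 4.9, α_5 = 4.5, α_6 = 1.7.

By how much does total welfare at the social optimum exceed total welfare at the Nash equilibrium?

734.705

Rancher i's FOC: ∂u_i/∂c_i = α_i − c_i = 0, so c_i* = α_i.
NE contributions = (4.2, 1.9, 1.5, 4.9, 4.5, 1.7); G = 18.7.
W^NE = (Σα)·G − ½Σα_i² = 18.7² − ½·70.65 = 314.365.
Planner sets c_i = Σα_j = 18.7 for every i, so G^SO = 6·18.7 = 112.2.
W^SO = (Σα)·G^SO − ½·6·(Σα)² = (6/2)·18.7² = 1049.07.
Deadweight loss = W^SO − W^NE = 734.705.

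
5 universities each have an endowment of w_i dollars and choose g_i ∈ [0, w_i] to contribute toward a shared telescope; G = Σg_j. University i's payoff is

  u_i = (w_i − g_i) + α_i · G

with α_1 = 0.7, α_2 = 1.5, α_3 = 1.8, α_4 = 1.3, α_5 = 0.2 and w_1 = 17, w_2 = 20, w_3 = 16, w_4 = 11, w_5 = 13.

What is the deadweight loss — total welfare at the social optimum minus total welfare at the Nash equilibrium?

∂u_i/∂g_i = α_i − 1, so university i contributes w_i if α_i > 1, else 0.
α_i > 1 for i ∈ {2, 3, 4}; NE contributions (0, 20, 16, 11, 0), G = 47.
W^NE = Σw_i − G^NE + (Σα_i)·G^NE = 77 + 4.5·47 = 288.5.
Planner: ∂(Σu_j)/∂g_i = Σα_j − 1 = 4.5 > 0, so everyone contributes w_i; G^SO = 77, W^SO = 77 + 4.5·77 = 423.5.
Deadweight loss = 135.

135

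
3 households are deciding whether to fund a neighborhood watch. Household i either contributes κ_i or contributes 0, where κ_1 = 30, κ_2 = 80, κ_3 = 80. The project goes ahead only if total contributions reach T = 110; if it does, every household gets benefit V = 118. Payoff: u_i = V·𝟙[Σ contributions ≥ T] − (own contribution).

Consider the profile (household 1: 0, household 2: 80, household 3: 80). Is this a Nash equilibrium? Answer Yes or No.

Yes

Total = 160 ≥ 110: provided.
Household 1 (pledges 0, payoff 118): pledging 30 → total 190, payoff 88. No gain.
Household 2 (pledges 80, payoff 38): dropping to 0 → total 80, payoff 0. No gain.
Household 3 (pledges 80, payoff 38): dropping to 0 → total 80, payoff 0. No gain.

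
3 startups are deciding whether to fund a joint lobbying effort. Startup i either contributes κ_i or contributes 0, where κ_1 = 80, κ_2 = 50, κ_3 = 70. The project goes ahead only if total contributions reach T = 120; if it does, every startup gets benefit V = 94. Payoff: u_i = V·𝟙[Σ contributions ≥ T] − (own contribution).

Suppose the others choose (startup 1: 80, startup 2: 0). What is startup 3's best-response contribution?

Others' total = 80. Contributing 70 brings total to 150 ≥ 120: gain V − κ_3 = 24.
Best response: 70.

70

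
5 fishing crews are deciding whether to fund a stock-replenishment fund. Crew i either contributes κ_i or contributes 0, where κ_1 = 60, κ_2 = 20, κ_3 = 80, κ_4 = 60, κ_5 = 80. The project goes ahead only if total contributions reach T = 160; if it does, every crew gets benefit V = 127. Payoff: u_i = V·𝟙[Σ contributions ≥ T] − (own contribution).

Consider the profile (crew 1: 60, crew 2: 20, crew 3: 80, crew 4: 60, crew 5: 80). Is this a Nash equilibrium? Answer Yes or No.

No

Total = 300 ≥ 160: provided.
Crew 1 (pledges 60, payoff 67): dropping to 0 → total 240, payoff 127. Profitable deviation.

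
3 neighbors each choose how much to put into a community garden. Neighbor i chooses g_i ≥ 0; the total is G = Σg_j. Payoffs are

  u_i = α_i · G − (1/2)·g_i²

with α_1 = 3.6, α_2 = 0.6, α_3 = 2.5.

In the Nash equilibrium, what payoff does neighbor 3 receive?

Neighbor i's FOC: ∂u_i/∂g_i = α_i − g_i = 0, so g_i* = α_i.
NE contributions = (3.6, 0.6, 2.5); G = 6.7.
u_3 = α_3·G − ½·(g_3)² = 2.5·6.7 − ½·2.5² = 13.625.

13.625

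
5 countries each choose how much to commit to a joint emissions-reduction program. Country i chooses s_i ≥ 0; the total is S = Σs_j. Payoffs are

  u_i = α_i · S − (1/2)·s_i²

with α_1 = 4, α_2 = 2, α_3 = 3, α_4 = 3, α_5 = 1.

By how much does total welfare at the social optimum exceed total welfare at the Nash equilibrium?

Country i's FOC: ∂u_i/∂s_i = α_i − s_i = 0, so s_i* = α_i.
NE contributions = (4, 2, 3, 3, 1); S = 13.
W^NE = (Σα)·S − ½Σα_i² = 13² − ½·39 = 149.5.
Planner sets s_i = Σα_j = 13 for every i, so S^SO = 5·13 = 65.
W^SO = (Σα)·S^SO − ½·5·(Σα)² = (5/2)·13² = 422.5.
Deadweight loss = W^SO − W^NE = 273.

273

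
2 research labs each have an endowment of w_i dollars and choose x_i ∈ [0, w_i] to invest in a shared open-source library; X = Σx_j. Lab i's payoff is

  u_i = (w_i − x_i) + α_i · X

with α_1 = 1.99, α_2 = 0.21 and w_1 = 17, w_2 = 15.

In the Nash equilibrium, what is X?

17

∂u_i/∂x_i = α_i − 1, so lab i contributes w_i if α_i > 1, else 0.
α_i > 1 for i ∈ {1}; NE contributions (17, 0), X = 17.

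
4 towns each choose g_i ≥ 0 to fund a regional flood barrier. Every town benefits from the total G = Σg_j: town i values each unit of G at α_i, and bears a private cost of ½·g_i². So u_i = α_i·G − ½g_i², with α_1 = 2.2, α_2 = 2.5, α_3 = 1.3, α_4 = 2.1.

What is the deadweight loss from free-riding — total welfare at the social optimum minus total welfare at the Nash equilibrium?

Town i's FOC: ∂u_i/∂g_i = α_i − g_i = 0, so g_i* = α_i.
NE contributions = (2.2, 2.5, 1.3, 2.1); G = 8.1.
W^NE = (Σα)·G − ½Σα_i² = 8.1² − ½·17.19 = 57.015.
Planner sets g_i = Σα_j = 8.1 for every i, so G^SO = 4·8.1 = 32.4.
W^SO = (Σα)·G^SO − ½·4·(Σα)² = (4/2)·8.1² = 131.22.
Deadweight loss = W^SO − W^NE = 74.205.

74.205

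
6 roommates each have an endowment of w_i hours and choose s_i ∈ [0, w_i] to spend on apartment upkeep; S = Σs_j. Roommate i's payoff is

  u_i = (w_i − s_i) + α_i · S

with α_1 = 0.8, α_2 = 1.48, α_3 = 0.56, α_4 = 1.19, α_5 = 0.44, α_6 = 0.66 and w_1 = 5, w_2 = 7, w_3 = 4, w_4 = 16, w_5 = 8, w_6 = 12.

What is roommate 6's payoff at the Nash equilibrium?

27.18

∂u_i/∂s_i = α_i − 1, so roommate i contributes w_i if α_i > 1, else 0.
α_i > 1 for i ∈ {2, 4}; NE contributions (0, 7, 0, 16, 0, 0), S = 23.
u_6 = (12 − 0) + 0.66·23 = 27.18.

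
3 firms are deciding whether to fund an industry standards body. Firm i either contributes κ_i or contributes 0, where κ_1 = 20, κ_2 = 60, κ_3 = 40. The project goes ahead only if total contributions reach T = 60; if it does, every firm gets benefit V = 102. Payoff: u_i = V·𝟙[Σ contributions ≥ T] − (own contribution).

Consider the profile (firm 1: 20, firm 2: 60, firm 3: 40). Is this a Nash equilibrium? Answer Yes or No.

Total = 120 ≥ 60: provided.
Firm 1 (pledges 20, payoff 82): dropping to 0 → total 100, payoff 102. Profitable deviation.

No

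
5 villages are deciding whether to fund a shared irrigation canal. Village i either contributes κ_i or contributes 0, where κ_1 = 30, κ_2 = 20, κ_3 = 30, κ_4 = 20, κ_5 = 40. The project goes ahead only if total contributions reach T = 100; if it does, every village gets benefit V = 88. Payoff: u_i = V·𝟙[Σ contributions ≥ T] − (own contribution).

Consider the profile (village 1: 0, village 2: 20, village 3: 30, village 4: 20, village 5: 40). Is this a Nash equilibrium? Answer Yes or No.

Total = 110 ≥ 100: provided.
Village 1 (pledges 0, payoff 88): pledging 30 → total 140, payoff 58. No gain.
Village 2 (pledges 20, payoff 68): dropping to 0 → total 90, payoff 0. No gain.
Village 3 (pledges 30, payoff 58): dropping to 0 → total 80, payoff 0. No gain.
Village 4 (pledges 20, payoff 68): dropping to 0 → total 90, payoff 0. No gain.
Village 5 (pledges 40, payoff 48): dropping to 0 → total 70, payoff 0. No gain.

Yes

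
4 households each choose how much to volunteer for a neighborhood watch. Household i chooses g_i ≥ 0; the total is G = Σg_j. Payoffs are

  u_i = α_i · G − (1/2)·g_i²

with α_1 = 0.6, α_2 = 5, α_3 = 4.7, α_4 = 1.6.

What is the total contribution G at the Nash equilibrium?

Household i's FOC: ∂u_i/∂g_i = α_i − g_i = 0, so g_i* = α_i.
NE contributions = (0.6, 5, 4.7, 1.6); G = 11.9.

11.9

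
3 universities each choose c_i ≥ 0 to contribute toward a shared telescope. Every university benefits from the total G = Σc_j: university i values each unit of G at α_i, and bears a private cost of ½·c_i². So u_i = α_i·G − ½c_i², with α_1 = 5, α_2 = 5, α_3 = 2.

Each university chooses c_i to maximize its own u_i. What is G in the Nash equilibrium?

12

University i's FOC: ∂u_i/∂c_i = α_i − c_i = 0, so c_i* = α_i.
NE contributions = (5, 5, 2); G = 12.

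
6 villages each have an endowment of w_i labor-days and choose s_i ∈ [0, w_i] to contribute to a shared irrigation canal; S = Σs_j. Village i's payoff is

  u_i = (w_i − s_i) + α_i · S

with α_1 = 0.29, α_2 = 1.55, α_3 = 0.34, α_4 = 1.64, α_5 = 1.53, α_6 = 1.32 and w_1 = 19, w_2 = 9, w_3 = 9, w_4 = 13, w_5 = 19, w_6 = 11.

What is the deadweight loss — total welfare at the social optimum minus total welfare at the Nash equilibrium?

∂u_i/∂s_i = α_i − 1, so village i contributes w_i if α_i > 1, else 0.
α_i > 1 for i ∈ {2, 4, 5, 6}; NE contributions (0, 9, 0, 13, 19, 11), S = 52.
W^NE = Σw_i − S^NE + (Σα_i)·S^NE = 80 + 5.67·52 = 374.84.
Planner: ∂(Σu_j)/∂s_i = Σα_j − 1 = 5.67 > 0, so everyone contributes w_i; S^SO = 80, W^SO = 80 + 5.67·80 = 533.6.
Deadweight loss = 158.76.

158.76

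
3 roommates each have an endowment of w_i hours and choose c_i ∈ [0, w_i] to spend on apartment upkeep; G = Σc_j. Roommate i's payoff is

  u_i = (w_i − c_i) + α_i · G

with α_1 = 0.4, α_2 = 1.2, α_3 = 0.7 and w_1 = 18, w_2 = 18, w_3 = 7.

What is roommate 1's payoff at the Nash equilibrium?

25.2

∂u_i/∂c_i = α_i − 1, so roommate i contributes w_i if α_i > 1, else 0.
α_i > 1 for i ∈ {2}; NE contributions (0, 18, 0), G = 18.
u_1 = (18 − 0) + 0.4·18 = 25.2.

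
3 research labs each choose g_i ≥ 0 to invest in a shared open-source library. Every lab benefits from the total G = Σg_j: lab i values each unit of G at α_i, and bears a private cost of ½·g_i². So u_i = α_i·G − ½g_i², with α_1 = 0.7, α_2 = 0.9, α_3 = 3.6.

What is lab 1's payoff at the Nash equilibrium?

Lab i's FOC: ∂u_i/∂g_i = α_i − g_i = 0, so g_i* = α_i.
NE contributions = (0.7, 0.9, 3.6); G = 5.2.
u_1 = α_1·G − ½·(g_1)² = 0.7·5.2 − ½·0.7² = 3.395.

3.395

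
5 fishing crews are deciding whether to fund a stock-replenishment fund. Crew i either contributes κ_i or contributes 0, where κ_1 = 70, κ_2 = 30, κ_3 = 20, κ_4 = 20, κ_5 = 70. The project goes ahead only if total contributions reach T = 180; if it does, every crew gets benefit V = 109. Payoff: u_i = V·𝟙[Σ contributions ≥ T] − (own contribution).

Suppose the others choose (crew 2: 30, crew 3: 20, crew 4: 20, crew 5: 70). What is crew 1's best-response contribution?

Others' total = 140. Contributing 70 brings total to 210 ≥ 180: gain V − κ_1 = 39.
Best response: 70.

70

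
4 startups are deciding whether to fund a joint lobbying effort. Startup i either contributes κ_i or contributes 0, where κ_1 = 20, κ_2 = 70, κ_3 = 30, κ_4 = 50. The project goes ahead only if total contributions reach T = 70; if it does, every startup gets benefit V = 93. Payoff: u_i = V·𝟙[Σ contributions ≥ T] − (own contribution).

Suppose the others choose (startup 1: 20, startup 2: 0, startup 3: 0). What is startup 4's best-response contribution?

Others' total = 20. Contributing 50 brings total to 70 ≥ 70: gain V − κ_4 = 43.
Best response: 50.

50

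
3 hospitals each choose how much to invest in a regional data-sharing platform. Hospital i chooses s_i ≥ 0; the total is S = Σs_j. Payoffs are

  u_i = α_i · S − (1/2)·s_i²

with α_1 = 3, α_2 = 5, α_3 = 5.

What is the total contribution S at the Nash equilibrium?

13

Hospital i's FOC: ∂u_i/∂s_i = α_i − s_i = 0, so s_i* = α_i.
NE contributions = (3, 5, 5); S = 13.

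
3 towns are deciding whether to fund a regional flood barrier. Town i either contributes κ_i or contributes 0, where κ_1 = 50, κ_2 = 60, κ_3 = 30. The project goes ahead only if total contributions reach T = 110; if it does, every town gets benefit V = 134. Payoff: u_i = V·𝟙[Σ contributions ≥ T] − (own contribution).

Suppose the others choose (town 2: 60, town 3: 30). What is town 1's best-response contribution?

Others' total = 90. Contributing 50 brings total to 140 ≥ 110: gain V − κ_1 = 84.
Best response: 50.

50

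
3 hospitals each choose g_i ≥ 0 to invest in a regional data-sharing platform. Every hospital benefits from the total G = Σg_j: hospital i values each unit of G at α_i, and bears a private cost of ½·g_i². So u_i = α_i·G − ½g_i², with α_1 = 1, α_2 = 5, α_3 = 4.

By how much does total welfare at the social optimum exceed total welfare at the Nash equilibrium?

Hospital i's FOC: ∂u_i/∂g_i = α_i − g_i = 0, so g_i* = α_i.
NE contributions = (1, 5, 4); G = 10.
W^NE = (Σα)·G − ½Σα_i² = 10² − ½·42 = 79.
Planner sets g_i = Σα_j = 10 for every i, so G^SO = 3·10 = 30.
W^SO = (Σα)·G^SO − ½·3·(Σα)² = (3/2)·10² = 150.
Deadweight loss = W^SO − W^NE = 71.

71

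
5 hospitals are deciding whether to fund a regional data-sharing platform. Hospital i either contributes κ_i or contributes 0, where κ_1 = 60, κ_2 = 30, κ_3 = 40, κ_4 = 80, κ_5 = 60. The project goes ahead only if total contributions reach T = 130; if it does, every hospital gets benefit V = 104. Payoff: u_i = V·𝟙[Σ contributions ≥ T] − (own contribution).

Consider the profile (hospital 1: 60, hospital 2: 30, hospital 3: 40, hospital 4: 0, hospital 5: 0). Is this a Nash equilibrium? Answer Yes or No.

Total = 130 ≥ 130: provided.
Hospital 1 (pledges 60, payoff 44): dropping to 0 → total 70, payoff 0. No gain.
Hospital 2 (pledges 30, payoff 74): dropping to 0 → total 100, payoff 0. No gain.
Hospital 3 (pledges 40, payoff 64): dropping to 0 → total 90, payoff 0. No gain.
Hospital 4 (pledges 0, payoff 104): pledging 80 → total 210, payoff 24. No gain.
Hospital 5 (pledges 0, payoff 104): pledging 60 → total 190, payoff 44. No gain.

Yes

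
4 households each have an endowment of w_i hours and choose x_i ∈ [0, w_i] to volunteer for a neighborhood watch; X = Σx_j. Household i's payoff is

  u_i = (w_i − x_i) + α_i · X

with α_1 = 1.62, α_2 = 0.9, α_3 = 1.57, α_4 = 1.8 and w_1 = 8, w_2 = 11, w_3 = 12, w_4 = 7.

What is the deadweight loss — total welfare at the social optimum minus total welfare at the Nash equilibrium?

∂u_i/∂x_i = α_i − 1, so household i contributes w_i if α_i > 1, else 0.
α_i > 1 for i ∈ {1, 3, 4}; NE contributions (8, 0, 12, 7), X = 27.
W^NE = Σw_i − X^NE + (Σα_i)·X^NE = 38 + 4.89·27 = 170.03.
Planner: ∂(Σu_j)/∂x_i = Σα_j − 1 = 4.89 > 0, so everyone contributes w_i; X^SO = 38, W^SO = 38 + 4.89·38 = 223.82.
Deadweight loss = 53.79.

53.79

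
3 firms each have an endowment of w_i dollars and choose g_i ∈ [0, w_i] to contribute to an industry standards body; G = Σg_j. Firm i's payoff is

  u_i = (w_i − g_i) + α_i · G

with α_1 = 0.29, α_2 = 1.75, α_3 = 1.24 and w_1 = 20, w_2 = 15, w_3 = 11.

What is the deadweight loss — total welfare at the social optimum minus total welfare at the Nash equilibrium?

∂u_i/∂g_i = α_i − 1, so firm i contributes w_i if α_i > 1, else 0.
α_i > 1 for i ∈ {2, 3}; NE contributions (0, 15, 11), G = 26.
W^NE = Σw_i − G^NE + (Σα_i)·G^NE = 46 + 2.28·26 = 105.28.
Planner: ∂(Σu_j)/∂g_i = Σα_j − 1 = 2.28 > 0, so everyone contributes w_i; G^SO = 46, W^SO = 46 + 2.28·46 = 150.88.
Deadweight loss = 45.6.

45.6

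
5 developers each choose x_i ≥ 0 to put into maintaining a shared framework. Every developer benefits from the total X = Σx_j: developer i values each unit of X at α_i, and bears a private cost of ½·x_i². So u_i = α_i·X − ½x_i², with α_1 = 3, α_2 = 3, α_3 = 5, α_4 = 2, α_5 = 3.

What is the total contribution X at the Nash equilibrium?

16

Developer i's FOC: ∂u_i/∂x_i = α_i − x_i = 0, so x_i* = α_i.
NE contributions = (3, 3, 5, 2, 3); X = 16.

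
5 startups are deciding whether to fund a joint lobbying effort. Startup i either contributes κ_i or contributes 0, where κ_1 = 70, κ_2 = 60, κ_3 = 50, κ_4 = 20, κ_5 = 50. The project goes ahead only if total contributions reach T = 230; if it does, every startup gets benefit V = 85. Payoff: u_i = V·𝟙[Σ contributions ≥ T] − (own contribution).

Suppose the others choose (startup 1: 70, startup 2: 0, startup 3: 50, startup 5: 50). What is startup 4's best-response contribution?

0

Others' total = 170. Even contributing 20 gives 190 < 230: no benefit either way.
Best response: 0.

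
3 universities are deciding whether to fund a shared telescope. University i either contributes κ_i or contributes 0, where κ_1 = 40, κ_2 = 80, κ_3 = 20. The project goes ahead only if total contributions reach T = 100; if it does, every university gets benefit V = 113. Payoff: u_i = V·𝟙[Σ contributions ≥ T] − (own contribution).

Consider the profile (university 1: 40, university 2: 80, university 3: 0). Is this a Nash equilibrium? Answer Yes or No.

Yes

Total = 120 ≥ 100: provided.
University 1 (pledges 40, payoff 73): dropping to 0 → total 80, payoff 0. No gain.
University 2 (pledges 80, payoff 33): dropping to 0 → total 40, payoff 0. No gain.
University 3 (pledges 0, payoff 113): pledging 20 → total 140, payoff 93. No gain.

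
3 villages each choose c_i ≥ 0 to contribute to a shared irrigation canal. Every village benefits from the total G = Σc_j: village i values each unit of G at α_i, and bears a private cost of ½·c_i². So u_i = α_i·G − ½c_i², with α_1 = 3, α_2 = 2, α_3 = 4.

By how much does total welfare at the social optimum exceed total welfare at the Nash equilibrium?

55

Village i's FOC: ∂u_i/∂c_i = α_i − c_i = 0, so c_i* = α_i.
NE contributions = (3, 2, 4); G = 9.
W^NE = (Σα)·G − ½Σα_i² = 9² − ½·29 = 66.5.
Planner sets c_i = Σα_j = 9 for every i, so G^SO = 3·9 = 27.
W^SO = (Σα)·G^SO − ½·3·(Σα)² = (3/2)·9² = 121.5.
Deadweight loss = W^SO − W^NE = 55.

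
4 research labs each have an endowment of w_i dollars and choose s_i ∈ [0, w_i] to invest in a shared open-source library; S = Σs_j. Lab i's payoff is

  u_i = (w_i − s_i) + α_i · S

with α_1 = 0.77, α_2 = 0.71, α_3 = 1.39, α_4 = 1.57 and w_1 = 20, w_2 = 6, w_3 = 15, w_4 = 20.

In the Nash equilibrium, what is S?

∂u_i/∂s_i = α_i − 1, so lab i contributes w_i if α_i > 1, else 0.
α_i > 1 for i ∈ {3, 4}; NE contributions (0, 0, 15, 20), S = 35.

35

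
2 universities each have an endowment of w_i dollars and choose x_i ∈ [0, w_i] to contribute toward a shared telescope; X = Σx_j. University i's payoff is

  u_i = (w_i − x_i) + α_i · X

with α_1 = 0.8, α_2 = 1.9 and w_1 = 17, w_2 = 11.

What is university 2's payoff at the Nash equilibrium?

20.9

∂u_i/∂x_i = α_i − 1, so university i contributes w_i if α_i > 1, else 0.
α_i > 1 for i ∈ {2}; NE contributions (0, 11), X = 11.
u_2 = (11 − 11) + 1.9·11 = 20.9.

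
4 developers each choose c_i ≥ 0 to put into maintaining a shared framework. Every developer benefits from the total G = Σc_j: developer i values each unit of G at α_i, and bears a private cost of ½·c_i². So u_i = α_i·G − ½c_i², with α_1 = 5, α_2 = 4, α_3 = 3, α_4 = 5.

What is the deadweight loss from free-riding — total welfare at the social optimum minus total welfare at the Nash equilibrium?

Developer i's FOC: ∂u_i/∂c_i = α_i − c_i = 0, so c_i* = α_i.
NE contributions = (5, 4, 3, 5); G = 17.
W^NE = (Σα)·G − ½Σα_i² = 17² − ½·75 = 251.5.
Planner sets c_i = Σα_j = 17 for every i, so G^SO = 4·17 = 68.
W^SO = (Σα)·G^SO − ½·4·(Σα)² = (4/2)·17² = 578.
Deadweight loss = W^SO − W^NE = 326.5.

326.5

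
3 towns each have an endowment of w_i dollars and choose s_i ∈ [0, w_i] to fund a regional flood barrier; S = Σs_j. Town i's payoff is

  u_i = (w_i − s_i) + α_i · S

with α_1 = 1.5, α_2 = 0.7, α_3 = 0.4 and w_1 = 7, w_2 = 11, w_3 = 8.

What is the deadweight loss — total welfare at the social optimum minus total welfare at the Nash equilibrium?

30.4

∂u_i/∂s_i = α_i − 1, so town i contributes w_i if α_i > 1, else 0.
α_i > 1 for i ∈ {1}; NE contributions (7, 0, 0), S = 7.
W^NE = Σw_i − S^NE + (Σα_i)·S^NE = 26 + 1.6·7 = 37.2.
Planner: ∂(Σu_j)/∂s_i = Σα_j − 1 = 1.6 > 0, so everyone contributes w_i; S^SO = 26, W^SO = 26 + 1.6·26 = 67.6.
Deadweight loss = 30.4.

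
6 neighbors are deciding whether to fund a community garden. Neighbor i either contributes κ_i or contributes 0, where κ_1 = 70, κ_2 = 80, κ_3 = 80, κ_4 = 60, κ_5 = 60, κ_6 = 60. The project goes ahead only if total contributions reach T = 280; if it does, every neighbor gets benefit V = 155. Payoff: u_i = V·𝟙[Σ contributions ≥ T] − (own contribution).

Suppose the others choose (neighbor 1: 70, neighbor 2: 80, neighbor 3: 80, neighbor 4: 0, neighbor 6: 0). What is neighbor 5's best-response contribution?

60

Others' total = 230. Contributing 60 brings total to 290 ≥ 280: gain V − κ_5 = 95.
Best response: 60.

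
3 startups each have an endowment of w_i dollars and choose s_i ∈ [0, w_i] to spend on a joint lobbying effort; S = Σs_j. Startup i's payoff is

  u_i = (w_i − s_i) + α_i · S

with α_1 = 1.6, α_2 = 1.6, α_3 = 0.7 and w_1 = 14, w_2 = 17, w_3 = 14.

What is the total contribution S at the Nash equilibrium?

31

∂u_i/∂s_i = α_i − 1, so startup i contributes w_i if α_i > 1, else 0.
α_i > 1 for i ∈ {1, 2}; NE contributions (14, 17, 0), S = 31.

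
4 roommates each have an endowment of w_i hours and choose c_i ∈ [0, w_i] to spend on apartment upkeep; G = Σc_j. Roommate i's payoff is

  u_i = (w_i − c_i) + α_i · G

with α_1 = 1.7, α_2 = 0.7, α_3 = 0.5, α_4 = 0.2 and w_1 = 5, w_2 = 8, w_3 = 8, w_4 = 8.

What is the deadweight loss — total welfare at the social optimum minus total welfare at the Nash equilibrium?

∂u_i/∂c_i = α_i − 1, so roommate i contributes w_i if α_i > 1, else 0.
α_i > 1 for i ∈ {1}; NE contributions (5, 0, 0, 0), G = 5.
W^NE = Σw_i − G^NE + (Σα_i)·G^NE = 29 + 2.1·5 = 39.5.
Planner: ∂(Σu_j)/∂c_i = Σα_j − 1 = 2.1 > 0, so everyone contributes w_i; G^SO = 29, W^SO = 29 + 2.1·29 = 89.9.
Deadweight loss = 50.4.

50.4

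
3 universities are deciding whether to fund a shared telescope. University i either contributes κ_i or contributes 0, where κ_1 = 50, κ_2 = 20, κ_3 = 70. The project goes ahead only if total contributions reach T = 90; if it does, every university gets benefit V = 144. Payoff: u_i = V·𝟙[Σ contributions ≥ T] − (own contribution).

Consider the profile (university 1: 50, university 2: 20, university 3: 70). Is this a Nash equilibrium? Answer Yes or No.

Total = 140 ≥ 90: provided.
University 1 (pledges 50, payoff 94): dropping to 0 → total 90, payoff 144. Profitable deviation.

No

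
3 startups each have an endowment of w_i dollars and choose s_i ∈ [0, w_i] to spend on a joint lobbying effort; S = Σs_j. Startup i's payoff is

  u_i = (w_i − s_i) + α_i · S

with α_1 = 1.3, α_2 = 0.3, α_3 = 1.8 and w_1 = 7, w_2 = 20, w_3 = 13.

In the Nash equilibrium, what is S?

∂u_i/∂s_i = α_i − 1, so startup i contributes w_i if α_i > 1, else 0.
α_i > 1 for i ∈ {1, 3}; NE contributions (7, 0, 13), S = 20.

20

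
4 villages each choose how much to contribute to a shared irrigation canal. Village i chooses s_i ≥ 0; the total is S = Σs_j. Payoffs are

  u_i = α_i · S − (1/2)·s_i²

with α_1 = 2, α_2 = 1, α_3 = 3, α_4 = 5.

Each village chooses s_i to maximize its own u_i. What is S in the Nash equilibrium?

Village i's FOC: ∂u_i/∂s_i = α_i − s_i = 0, so s_i* = α_i.
NE contributions = (2, 1, 3, 5); S = 11.

11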